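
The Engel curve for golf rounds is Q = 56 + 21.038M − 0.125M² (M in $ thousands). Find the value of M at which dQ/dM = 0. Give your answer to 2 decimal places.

dQ/dM = 21.038 − 0.25M.
The good is inferior where dQ/dM < 0. Setting dQ/dM = 0 gives M = 21.038 / 0.25 = 84.15.

84.15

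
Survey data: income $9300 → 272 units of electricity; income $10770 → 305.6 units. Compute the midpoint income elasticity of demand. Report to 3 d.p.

ΔQ = 305.6 − 272 = 33.6; midpoint Q̄ = (272 + 305.6)/2 = 288.8.
ΔI = 10770 − 9300 = 1470; midpoint Ī = (9300 + 10770)/2 = 10035.
η = (ΔQ/Q̄) ÷ (ΔI/Ī) = (33.6/288.8) ÷ (1470/10035) = 0.794.

0.794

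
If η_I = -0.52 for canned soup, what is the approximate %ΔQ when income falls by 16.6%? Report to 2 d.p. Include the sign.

%ΔQ ≈ η × %ΔI = -0.52 × (-16.6%) = 8.63%.

8.63%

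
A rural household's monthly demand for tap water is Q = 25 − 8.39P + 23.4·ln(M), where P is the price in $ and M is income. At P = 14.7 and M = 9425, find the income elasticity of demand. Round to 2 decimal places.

0.20

At P = 14.7, M = 9425: Q = 115.803.
Holding P constant, ∂Q/∂M = 23.4/M = 0.00248276.
η_M = (∂Q/∂M)·(M/Q) = 0.00248276 × (9425/115.803) = 0.20.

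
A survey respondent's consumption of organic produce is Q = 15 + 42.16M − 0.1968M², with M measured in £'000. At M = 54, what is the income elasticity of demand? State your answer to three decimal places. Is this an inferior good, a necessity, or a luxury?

0.657 (necessity)

At M = 54: Q = 1717.7712.
dQ/dM = 42.16 − 0.3936M = 20.90560.
η = (dQ/dM)·(M/Q) = 20.90560 × (54/1717.7712) = 0.657.
0 < η < 1 ⇒ necessity.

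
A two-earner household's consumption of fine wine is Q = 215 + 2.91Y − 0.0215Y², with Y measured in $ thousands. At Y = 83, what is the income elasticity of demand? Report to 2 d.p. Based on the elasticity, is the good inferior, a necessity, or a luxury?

-0.18 (inferior good)

At Y = 83: Q = 308.4165.
dQ/dY = 2.91 − 0.043Y = -0.65900.
η = (dQ/dY)·(Y/Q) = -0.65900 × (83/308.4165) = -0.18.
η < 0 ⇒ inferior good.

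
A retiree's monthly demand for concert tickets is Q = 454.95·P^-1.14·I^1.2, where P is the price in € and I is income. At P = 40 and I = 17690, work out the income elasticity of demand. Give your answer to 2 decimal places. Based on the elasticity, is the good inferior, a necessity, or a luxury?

1.20 (luxury)

For a multiplicative demand Q = A·P^α·I^β, the income elasticity is β everywhere.
Here β = 1.2, so η = 1.20.
Since η > 1, this is a luxury.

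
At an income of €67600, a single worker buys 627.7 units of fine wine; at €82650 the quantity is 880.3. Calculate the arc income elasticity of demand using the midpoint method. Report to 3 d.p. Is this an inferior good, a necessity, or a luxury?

1.672 (luxury)

ΔQ = 880.3 − 627.7 = 252.6; midpoint Q̄ = (627.7 + 880.3)/2 = 754.
ΔI = 82650 − 67600 = 15050; midpoint Ī = (67600 + 82650)/2 = 75125.
η = (ΔQ/Q̄) ÷ (ΔI/Ī) = (252.6/754) ÷ (15050/75125) = 1.672.
η > 1 ⇒ luxury.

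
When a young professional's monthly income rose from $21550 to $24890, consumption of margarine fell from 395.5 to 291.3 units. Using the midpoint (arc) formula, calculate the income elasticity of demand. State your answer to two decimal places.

ΔQ = 291.3 − 395.5 = -104.2; midpoint Q̄ = (395.5 + 291.3)/2 = 343.4.
ΔI = 24890 − 21550 = 3340; midpoint Ī = (21550 + 24890)/2 = 23220.
η = (ΔQ/Q̄) ÷ (ΔI/Ī) = (-104.2/343.4) ÷ (3340/23220) = -2.11.

-2.11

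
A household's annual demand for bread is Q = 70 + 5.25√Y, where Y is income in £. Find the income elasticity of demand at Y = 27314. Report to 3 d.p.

0.463

At Y = 27314: Q = 937.665.
dQ/dY = 5.25/(2√Y) = 0.0158832 at this income.
η = (dQ/dY)·(Y/Q) = 0.0158832 × (27314/937.665) = 0.463.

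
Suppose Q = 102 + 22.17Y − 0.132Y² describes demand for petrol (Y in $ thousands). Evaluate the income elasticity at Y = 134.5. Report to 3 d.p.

-2.578

At Y = 134.5: Q = 695.9520.
dQ/dY = 22.17 − 0.264Y = -13.33800.
η = (dQ/dY)·(Y/Q) = -13.33800 × (134.5/695.9520) = -2.578.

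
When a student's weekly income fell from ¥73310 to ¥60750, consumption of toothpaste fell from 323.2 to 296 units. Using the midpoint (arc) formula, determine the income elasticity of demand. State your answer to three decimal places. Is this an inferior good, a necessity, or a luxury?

0.469 (necessity)

ΔQ = 296 − 323.2 = -27.2; midpoint Q̄ = (323.2 + 296)/2 = 309.6.
ΔI = 60750 − 73310 = -12560; midpoint Ī = (73310 + 60750)/2 = 67030.
η = (ΔQ/Q̄) ÷ (ΔI/Ī) = (-27.2/309.6) ÷ (-12560/67030) = 0.469.
0 < η < 1 ⇒ necessity.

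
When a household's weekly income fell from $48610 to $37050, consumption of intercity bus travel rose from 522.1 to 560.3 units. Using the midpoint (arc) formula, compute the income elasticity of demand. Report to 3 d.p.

-0.262

ΔQ = 560.3 − 522.1 = 38.2; midpoint Q̄ = (522.1 + 560.3)/2 = 541.2.
ΔI = 37050 − 48610 = -11560; midpoint Ī = (48610 + 37050)/2 = 42830.
η = (ΔQ/Q̄) ÷ (ΔI/Ī) = (38.2/541.2) ÷ (-11560/42830) = -0.262.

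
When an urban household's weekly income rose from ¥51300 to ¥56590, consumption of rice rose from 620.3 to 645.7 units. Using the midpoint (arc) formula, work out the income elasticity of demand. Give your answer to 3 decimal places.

ΔQ = 645.7 − 620.3 = 25.4; midpoint Q̄ = (620.3 + 645.7)/2 = 633.
ΔI = 56590 − 51300 = 5290; midpoint Ī = (51300 + 56590)/2 = 53945.
η = (ΔQ/Q̄) ÷ (ΔI/Ī) = (25.4/633) ÷ (5290/53945) = 0.409.

0.409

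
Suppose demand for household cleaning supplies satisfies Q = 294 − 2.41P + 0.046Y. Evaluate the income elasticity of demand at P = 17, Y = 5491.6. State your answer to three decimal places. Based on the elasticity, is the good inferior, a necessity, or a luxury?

0.500 (necessity)

At P = 17, Y = 5491.6: Q = 505.644.
Holding P constant, ∂Q/∂Y = 0.046.
η_Y = (∂Q/∂Y)·(Y/Q) = 0.046 × (5491.6/505.644) = 0.500.
Since 0 < η < 1, this is a necessity.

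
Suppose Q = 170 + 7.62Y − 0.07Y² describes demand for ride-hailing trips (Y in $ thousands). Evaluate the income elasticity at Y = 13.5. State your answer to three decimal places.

At Y = 13.5: Q = 260.1125.
dQ/dY = 7.62 − 0.14Y = 5.73000.
η = (dQ/dY)·(Y/Q) = 5.73000 × (13.5/260.1125) = 0.297.

0.297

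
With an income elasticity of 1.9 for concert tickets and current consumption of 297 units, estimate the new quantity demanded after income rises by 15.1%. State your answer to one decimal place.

382.2

%ΔQ ≈ η × %ΔI = 1.9 × 15.1% = 28.69%.
New Q ≈ 297 × (1 + 0.2869) = 382.2.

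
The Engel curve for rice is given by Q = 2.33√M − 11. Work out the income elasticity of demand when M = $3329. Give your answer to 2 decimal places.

0.54

At M = 3329: Q = 123.435.
dQ/dM = 2.33/(2√M) = 0.0201915 at this income.
η = (dQ/dM)·(M/Q) = 0.0201915 × (3329/123.435) = 0.54.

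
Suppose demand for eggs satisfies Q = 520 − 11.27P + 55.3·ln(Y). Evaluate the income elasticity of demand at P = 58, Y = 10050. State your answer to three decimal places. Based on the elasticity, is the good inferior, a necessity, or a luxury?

At P = 58, Y = 10050: Q = 375.948.
Holding P constant, ∂Q/∂Y = 55.3/Y = 0.00550249.
η_Y = (∂Q/∂Y)·(Y/Q) = 0.00550249 × (10050/375.948) = 0.147.
Since 0 < η < 1, this is a necessity.

0.147 (necessity)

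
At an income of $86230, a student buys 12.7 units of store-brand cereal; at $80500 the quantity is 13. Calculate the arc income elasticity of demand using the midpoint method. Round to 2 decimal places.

-0.34

ΔQ = 13 − 12.7 = 0.3; midpoint Q̄ = (12.7 + 13)/2 = 12.85.
ΔI = 80500 − 86230 = -5730; midpoint Ī = (86230 + 80500)/2 = 83365.
η = (ΔQ/Q̄) ÷ (ΔI/Ī) = (0.3/12.85) ÷ (-5730/83365) = -0.34.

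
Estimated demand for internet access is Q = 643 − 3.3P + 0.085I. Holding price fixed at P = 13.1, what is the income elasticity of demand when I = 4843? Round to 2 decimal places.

0.41

At P = 13.1, I = 4843: Q = 1011.425.
Holding P constant, ∂Q/∂I = 0.085.
η_I = (∂Q/∂I)·(I/Q) = 0.085 × (4843/1011.425) = 0.41.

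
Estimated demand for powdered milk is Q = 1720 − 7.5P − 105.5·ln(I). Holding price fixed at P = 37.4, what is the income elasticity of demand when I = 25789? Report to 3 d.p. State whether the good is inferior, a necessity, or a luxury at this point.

-0.287 (inferior good)

At P = 37.4, I = 25789: Q = 367.862.
Holding P constant, ∂Q/∂I = -105.5/I = -0.00409089.
η_I = (∂Q/∂I)·(I/Q) = -0.00409089 × (25789/367.862) = -0.287.
Since η < 0, this is an inferior good.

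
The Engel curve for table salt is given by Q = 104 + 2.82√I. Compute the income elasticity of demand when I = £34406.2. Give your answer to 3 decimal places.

At I = 34406.2: Q = 627.079.
dQ/dI = 2.82/(2√I) = 0.00760153 at this income.
η = (dQ/dI)·(I/Q) = 0.00760153 × (34406.2/627.079) = 0.417.

0.417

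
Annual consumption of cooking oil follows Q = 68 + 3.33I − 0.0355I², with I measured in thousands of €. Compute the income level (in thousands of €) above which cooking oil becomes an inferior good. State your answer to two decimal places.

dQ/dI = 3.33 − 0.071I.
The good is inferior where dQ/dI < 0. Setting dQ/dI = 0 gives I = 3.33 / 0.071 = 46.90.

46.90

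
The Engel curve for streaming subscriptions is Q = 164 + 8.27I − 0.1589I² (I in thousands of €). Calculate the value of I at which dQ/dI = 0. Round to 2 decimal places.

26.02

dQ/dI = 8.27 − 0.3178I.
The good is inferior where dQ/dI < 0. Setting dQ/dI = 0 gives I = 8.27 / 0.3178 = 26.02.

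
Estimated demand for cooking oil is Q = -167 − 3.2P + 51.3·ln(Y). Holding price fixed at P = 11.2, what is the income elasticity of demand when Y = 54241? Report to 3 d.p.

At P = 11.2, Y = 54241: Q = 356.391.
Holding P constant, ∂Q/∂Y = 51.3/Y = 0.000945779.
η_Y = (∂Q/∂Y)·(Y/Q) = 0.000945779 × (54241/356.391) = 0.144.

0.144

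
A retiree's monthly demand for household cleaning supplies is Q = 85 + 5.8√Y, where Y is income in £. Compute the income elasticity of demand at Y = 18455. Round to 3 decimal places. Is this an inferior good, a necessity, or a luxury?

0.451 (necessity)

At Y = 18455: Q = 872.925.
dQ/dY = 5.8/(2√Y) = 0.0213472 at this income.
η = (dQ/dY)·(Y/Q) = 0.0213472 × (18455/872.925) = 0.451.
Since 0 < η < 1, the good is a necessity.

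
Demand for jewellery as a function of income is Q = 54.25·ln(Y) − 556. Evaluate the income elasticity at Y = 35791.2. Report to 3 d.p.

4.226

At Y = 35791.2: Q = 12.836.
dQ/dY = 54.25/Y = 0.00151574 at this income.
η = (dQ/dY)·(Y/Q) = 0.00151574 × (35791.2/12.836) = 4.226.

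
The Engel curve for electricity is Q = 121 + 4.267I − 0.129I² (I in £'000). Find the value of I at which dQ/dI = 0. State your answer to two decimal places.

dQ/dI = 4.267 − 0.258I.
The good is inferior where dQ/dI < 0. Setting dQ/dI = 0 gives I = 4.267 / 0.258 = 16.54.

16.54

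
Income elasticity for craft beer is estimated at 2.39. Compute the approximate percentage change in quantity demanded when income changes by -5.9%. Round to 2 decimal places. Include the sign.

%ΔQ ≈ η × %ΔI = 2.39 × (-5.9%) = -14.10%.

-14.10%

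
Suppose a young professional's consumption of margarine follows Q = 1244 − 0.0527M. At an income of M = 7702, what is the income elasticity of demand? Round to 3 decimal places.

-0.484

At M = 7702: Q = 838.105.
dQ/dM = −0.0527.
η = (dQ/dM)·(M/Q) = -0.0527 × (7702/838.105) = -0.484.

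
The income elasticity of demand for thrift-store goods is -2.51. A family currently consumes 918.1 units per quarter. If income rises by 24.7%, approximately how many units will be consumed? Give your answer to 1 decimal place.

348.9

%ΔQ ≈ η × %ΔI = -2.51 × 24.7% = -61.997%.
New Q ≈ 918.1 × (1 − 0.61997) = 348.9.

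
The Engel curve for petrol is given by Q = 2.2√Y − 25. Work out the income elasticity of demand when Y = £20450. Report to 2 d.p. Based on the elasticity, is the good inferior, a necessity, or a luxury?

At Y = 20450: Q = 289.608.
dQ/dY = 2.2/(2√Y) = 0.00769212 at this income.
η = (dQ/dY)·(Y/Q) = 0.00769212 × (20450/289.608) = 0.54.
Since 0 < η < 1, the good is a necessity.

0.54 (necessity)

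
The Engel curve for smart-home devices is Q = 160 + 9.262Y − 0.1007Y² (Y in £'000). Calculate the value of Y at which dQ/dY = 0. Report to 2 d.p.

dQ/dY = 9.262 − 0.2014Y.
The good is inferior where dQ/dY < 0. Setting dQ/dY = 0 gives Y = 9.262 / 0.2014 = 45.99.

45.99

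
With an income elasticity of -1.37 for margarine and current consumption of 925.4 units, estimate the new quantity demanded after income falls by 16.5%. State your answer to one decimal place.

1134.6

%ΔQ ≈ η × %ΔI = -1.37 × (-16.5%) = 22.605%.
New Q ≈ 925.4 × (1 + 0.22605) = 1134.6.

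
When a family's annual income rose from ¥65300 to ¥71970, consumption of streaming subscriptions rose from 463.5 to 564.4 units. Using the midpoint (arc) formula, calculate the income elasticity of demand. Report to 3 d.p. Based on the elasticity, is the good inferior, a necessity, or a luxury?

ΔQ = 564.4 − 463.5 = 100.9; midpoint Q̄ = (463.5 + 564.4)/2 = 513.95.
ΔI = 71970 − 65300 = 6670; midpoint Ī = (65300 + 71970)/2 = 68635.
η = (ΔQ/Q̄) ÷ (ΔI/Ī) = (100.9/513.95) ÷ (6670/68635) = 2.020.
η > 1 ⇒ luxury.

2.020 (luxury)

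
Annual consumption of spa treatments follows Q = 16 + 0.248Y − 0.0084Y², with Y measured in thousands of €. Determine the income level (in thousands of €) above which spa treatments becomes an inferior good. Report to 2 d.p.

14.76

dQ/dY = 0.248 − 0.0168Y.
The good is inferior where dQ/dY < 0. Setting dQ/dY = 0 gives Y = 0.248 / 0.0168 = 14.76.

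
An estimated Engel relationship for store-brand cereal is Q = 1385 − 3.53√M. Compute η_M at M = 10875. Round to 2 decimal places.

-0.18

At M = 10875: Q = 1016.880.
dQ/dM = -3.53/(2√M) = -0.0169251 at this income.
η = (dQ/dM)·(M/Q) = -0.0169251 × (10875/1016.880) = -0.18.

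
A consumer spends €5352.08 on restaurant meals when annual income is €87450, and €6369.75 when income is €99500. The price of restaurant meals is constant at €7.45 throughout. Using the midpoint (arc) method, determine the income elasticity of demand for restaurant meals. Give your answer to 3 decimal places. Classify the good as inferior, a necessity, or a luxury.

With a constant price, Q₁ = 5352.08/7.45 = 718.400 and Q₂ = 6369.75/7.45 = 855.000 (equivalently, work directly with expenditure since P cancels).
Midpoint %ΔQ = (6369.75 − 5352.08)/5860.92 = 0.17364; midpoint %ΔI = (99500 − 87450)/93475 = 0.12891.
η = 0.17364 / 0.12891 = 1.347.
η > 1 ⇒ luxury.

1.347 (luxury)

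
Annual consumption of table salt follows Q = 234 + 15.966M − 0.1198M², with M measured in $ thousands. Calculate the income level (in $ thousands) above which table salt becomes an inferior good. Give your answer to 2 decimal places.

66.64

dQ/dM = 15.966 − 0.2396M.
The good is inferior where dQ/dM < 0. Setting dQ/dM = 0 gives M = 15.966 / 0.2396 = 66.64.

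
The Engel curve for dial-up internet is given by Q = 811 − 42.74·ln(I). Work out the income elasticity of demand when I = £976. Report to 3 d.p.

At I = 976: Q = 516.801.
dQ/dI = -42.74/I = -0.043791 at this income.
η = (dQ/dI)·(I/Q) = -0.043791 × (976/516.801) = -0.083.

-0.083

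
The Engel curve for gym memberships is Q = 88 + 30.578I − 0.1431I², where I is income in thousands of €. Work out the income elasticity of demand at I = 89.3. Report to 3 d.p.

0.267

At I = 89.3: Q = 1677.4659.
dQ/dI = 30.578 − 0.2862I = 5.02034.
η = (dQ/dI)·(I/Q) = 5.02034 × (89.3/1677.4659) = 0.267.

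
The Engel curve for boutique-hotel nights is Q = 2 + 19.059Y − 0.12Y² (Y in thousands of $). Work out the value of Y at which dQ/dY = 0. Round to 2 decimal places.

dQ/dY = 19.059 − 0.24Y.
The good is inferior where dQ/dY < 0. Setting dQ/dY = 0 gives Y = 19.059 / 0.24 = 79.41.

79.41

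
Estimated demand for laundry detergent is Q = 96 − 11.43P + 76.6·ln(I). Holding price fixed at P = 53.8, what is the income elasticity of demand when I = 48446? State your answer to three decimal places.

0.249

At P = 53.8, I = 48446: Q = 307.443.
Holding P constant, ∂Q/∂I = 76.6/I = 0.00158114.
η_I = (∂Q/∂I)·(I/Q) = 0.00158114 × (48446/307.443) = 0.249.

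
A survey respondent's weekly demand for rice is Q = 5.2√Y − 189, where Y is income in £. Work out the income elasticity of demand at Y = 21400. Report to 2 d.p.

At Y = 21400: Q = 571.694.
dQ/dY = 5.2/(2√Y) = 0.0177732 at this income.
η = (dQ/dY)·(Y/Q) = 0.0177732 × (21400/571.694) = 0.67.

0.67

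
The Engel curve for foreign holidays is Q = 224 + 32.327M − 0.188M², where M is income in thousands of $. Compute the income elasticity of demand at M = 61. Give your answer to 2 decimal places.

0.38

At M = 61: Q = 1496.3990.
dQ/dM = 32.327 − 0.376M = 9.39100.
η = (dQ/dM)·(M/Q) = 9.39100 × (61/1496.3990) = 0.38.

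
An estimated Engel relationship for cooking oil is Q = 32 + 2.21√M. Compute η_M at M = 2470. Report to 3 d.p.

At M = 2470: Q = 141.835.
dQ/dM = 2.21/(2√M) = 0.0222338 at this income.
η = (dQ/dM)·(M/Q) = 0.0222338 × (2470/141.835) = 0.387.

0.387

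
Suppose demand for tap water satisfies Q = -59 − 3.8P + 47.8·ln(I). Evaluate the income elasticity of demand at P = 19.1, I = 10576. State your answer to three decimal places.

0.154

At P = 19.1, I = 10576: Q = 311.351.
Holding P constant, ∂Q/∂I = 47.8/I = 0.00451967.
η_I = (∂Q/∂I)·(I/Q) = 0.00451967 × (10576/311.351) = 0.154.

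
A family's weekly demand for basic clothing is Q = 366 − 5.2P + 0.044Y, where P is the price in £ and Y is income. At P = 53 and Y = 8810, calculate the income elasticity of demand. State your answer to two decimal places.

0.81

At P = 53, Y = 8810: Q = 478.040.
Holding P constant, ∂Q/∂Y = 0.044.
η_Y = (∂Q/∂Y)·(Y/Q) = 0.044 × (8810/478.040) = 0.81.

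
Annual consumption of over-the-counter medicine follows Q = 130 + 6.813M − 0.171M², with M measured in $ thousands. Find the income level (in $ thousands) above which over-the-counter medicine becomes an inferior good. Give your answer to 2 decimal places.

19.92

dQ/dM = 6.813 − 0.342M.
The good is inferior where dQ/dM < 0. Setting dQ/dM = 0 gives M = 6.813 / 0.342 = 19.92.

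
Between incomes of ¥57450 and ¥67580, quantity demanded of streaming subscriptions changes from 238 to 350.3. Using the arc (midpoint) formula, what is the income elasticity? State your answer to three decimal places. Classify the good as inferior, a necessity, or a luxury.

2.356 (luxury)

ΔQ = 350.3 − 238 = 112.3; midpoint Q̄ = (238 + 350.3)/2 = 294.15.
ΔI = 67580 − 57450 = 10130; midpoint Ī = (57450 + 67580)/2 = 62515.
η = (ΔQ/Q̄) ÷ (ΔI/Ī) = (112.3/294.15) ÷ (10130/62515) = 2.356.
η > 1 ⇒ luxury.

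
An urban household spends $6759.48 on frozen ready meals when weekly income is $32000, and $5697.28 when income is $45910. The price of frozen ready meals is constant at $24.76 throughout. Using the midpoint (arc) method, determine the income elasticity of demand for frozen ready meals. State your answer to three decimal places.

-0.478

With a constant price, Q₁ = 6759.48/24.76 = 273.000 and Q₂ = 5697.28/24.76 = 230.100 (equivalently, work directly with expenditure since P cancels).
Midpoint %ΔQ = (5697.28 − 6759.48)/6228.38 = -0.17054; midpoint %ΔI = (45910 − 32000)/38955 = 0.35708.
η = -0.17054 / 0.35708 = -0.478.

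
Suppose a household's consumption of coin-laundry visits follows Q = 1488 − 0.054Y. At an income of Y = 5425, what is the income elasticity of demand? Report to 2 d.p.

-0.25

At Y = 5425: Q = 1195.050.
dQ/dY = −0.054.
η = (dQ/dY)·(Y/Q) = -0.054 × (5425/1195.050) = -0.25.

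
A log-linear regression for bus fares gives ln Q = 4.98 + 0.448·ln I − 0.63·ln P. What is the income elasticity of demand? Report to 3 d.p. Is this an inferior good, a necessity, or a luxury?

In a log-linear demand, the coefficient on ln I is the income elasticity.
So η = 0.448.
0 < η < 1 ⇒ necessity.

0.448 (necessity)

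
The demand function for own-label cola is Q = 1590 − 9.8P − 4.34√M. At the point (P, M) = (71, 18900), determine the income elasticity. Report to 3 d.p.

-1.003

At P = 71, M = 18900: Q = 297.549.
Holding P constant, ∂Q/∂M = -4.34/(2√M) = -0.0157844.
η_M = (∂Q/∂M)·(M/Q) = -0.0157844 × (18900/297.549) = -1.003.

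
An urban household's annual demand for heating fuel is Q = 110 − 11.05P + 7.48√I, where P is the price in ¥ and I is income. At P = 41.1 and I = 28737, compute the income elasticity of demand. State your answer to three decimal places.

At P = 41.1, I = 28737: Q = 923.854.
Holding P constant, ∂Q/∂I = 7.48/(2√I) = 0.0220623.
η_I = (∂Q/∂I)·(I/Q) = 0.0220623 × (28737/923.854) = 0.686.

0.686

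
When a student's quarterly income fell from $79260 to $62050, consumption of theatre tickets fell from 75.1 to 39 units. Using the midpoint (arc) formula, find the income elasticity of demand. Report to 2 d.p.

2.60

ΔQ = 39 − 75.1 = -36.1; midpoint Q̄ = (75.1 + 39)/2 = 57.05.
ΔI = 62050 − 79260 = -17210; midpoint Ī = (79260 + 62050)/2 = 70655.
η = (ΔQ/Q̄) ÷ (ΔI/Ī) = (-36.1/57.05) ÷ (-17210/70655) = 2.60.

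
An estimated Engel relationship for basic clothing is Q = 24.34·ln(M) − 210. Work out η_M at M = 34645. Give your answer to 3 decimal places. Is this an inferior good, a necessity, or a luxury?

At M = 34645: Q = 44.424.
dQ/dM = 24.34/M = 0.000702554 at this income.
η = (dQ/dM)·(M/Q) = 0.000702554 × (34645/44.424) = 0.548.
Since 0 < η < 1, the good is a necessity.

0.548 (necessity)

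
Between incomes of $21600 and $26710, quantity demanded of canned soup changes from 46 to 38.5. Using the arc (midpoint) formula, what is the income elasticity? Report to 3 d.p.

-0.839

ΔQ = 38.5 − 46 = -7.5; midpoint Q̄ = (46 + 38.5)/2 = 42.25.
ΔI = 26710 − 21600 = 5110; midpoint Ī = (21600 + 26710)/2 = 24155.
η = (ΔQ/Q̄) ÷ (ΔI/Ī) = (-7.5/42.25) ÷ (5110/24155) = -0.839.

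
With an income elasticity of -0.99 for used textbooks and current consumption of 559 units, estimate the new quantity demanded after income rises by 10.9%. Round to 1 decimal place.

%ΔQ ≈ η × %ΔI = -0.99 × 10.9% = -10.791%.
New Q ≈ 559 × (1 − 0.10791) = 498.7.

498.7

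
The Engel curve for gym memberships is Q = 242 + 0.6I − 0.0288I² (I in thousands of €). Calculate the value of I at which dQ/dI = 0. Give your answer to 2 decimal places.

10.42

dQ/dI = 0.6 − 0.0576I.
The good is inferior where dQ/dI < 0. Setting dQ/dI = 0 gives I = 0.6 / 0.0576 = 10.42.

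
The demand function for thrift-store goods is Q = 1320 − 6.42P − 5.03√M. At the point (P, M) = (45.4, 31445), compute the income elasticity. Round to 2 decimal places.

-3.27

At P = 45.4, M = 31445: Q = 136.575.
Holding P constant, ∂Q/∂M = -5.03/(2√M) = -0.0141828.
η_M = (∂Q/∂M)·(M/Q) = -0.0141828 × (31445/136.575) = -3.27.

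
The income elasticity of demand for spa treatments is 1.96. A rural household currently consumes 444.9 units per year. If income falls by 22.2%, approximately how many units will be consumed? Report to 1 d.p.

%ΔQ ≈ η × %ΔI = 1.96 × (-22.2%) = -43.512%.
New Q ≈ 444.9 × (1 − 0.43512) = 251.3.

251.3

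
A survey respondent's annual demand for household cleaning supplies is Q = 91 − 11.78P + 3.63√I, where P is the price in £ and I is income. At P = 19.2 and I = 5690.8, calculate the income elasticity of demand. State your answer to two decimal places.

At P = 19.2, I = 5690.8: Q = 138.662.
Holding P constant, ∂Q/∂I = 3.63/(2√I) = 0.0240597.
η_I = (∂Q/∂I)·(I/Q) = 0.0240597 × (5690.8/138.662) = 0.99.

0.99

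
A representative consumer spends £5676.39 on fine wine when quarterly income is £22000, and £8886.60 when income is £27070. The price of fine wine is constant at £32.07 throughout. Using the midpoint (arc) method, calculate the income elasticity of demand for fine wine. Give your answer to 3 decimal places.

With a constant price, Q₁ = 5676.39/32.07 = 177.000 and Q₂ = 8886.60/32.07 = 277.100 (equivalently, work directly with expenditure since P cancels).
Midpoint %ΔQ = (8886.60 − 5676.39)/7281.50 = 0.44087; midpoint %ΔI = (27070 − 22000)/24535 = 0.20664.
η = 0.44087 / 0.20664 = 2.133.

2.133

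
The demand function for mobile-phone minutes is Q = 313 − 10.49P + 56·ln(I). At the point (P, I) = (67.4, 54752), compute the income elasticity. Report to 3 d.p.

0.258

At P = 67.4, I = 54752: Q = 216.966.
Holding P constant, ∂Q/∂I = 56/I = 0.00102279.
η_I = (∂Q/∂I)·(I/Q) = 0.00102279 × (54752/216.966) = 0.258.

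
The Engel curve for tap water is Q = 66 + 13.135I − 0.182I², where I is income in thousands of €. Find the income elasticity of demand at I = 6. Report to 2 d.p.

At I = 6: Q = 138.2580.
dQ/dI = 13.135 − 0.364I = 10.95100.
η = (dQ/dI)·(I/Q) = 10.95100 × (6/138.2580) = 0.48.

0.48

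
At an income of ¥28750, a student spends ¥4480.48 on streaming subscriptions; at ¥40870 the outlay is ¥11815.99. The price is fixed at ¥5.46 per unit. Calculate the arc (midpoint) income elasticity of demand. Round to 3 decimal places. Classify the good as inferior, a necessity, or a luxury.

With a constant price, Q₁ = 4480.48/5.46 = 820.601 and Q₂ = 11815.99/5.46 = 2164.101 (equivalently, work directly with expenditure since P cancels).
Midpoint %ΔQ = (11815.99 − 4480.48)/8148.24 = 0.90026; midpoint %ΔI = (40870 − 28750)/34810 = 0.34818.
η = 0.90026 / 0.34818 = 2.586.
η > 1 ⇒ luxury.

2.586 (luxury)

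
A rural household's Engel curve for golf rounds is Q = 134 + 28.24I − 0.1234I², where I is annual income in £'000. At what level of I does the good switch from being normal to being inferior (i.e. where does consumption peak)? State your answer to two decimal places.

114.42

dQ/dI = 28.24 − 0.2468I.
The good is inferior where dQ/dI < 0. Setting dQ/dI = 0 gives I = 28.24 / 0.2468 = 114.42.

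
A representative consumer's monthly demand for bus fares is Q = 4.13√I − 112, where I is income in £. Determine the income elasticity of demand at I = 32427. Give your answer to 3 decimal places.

0.589

At I = 32427: Q = 631.710.
dQ/dI = 4.13/(2√I) = 0.0114674 at this income.
η = (dQ/dI)·(I/Q) = 0.0114674 × (32427/631.710) = 0.589.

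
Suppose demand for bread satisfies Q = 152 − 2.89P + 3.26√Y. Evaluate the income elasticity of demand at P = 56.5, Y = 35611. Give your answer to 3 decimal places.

0.509

At P = 56.5, Y = 35611: Q = 603.906.
Holding P constant, ∂Q/∂Y = 3.26/(2√Y) = 0.00863765.
η_Y = (∂Q/∂Y)·(Y/Q) = 0.00863765 × (35611/603.906) = 0.509.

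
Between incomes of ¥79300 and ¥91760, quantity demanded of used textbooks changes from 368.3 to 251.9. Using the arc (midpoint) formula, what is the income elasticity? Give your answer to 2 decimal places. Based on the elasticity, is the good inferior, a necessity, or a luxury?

ΔQ = 251.9 − 368.3 = -116.4; midpoint Q̄ = (368.3 + 251.9)/2 = 310.1.
ΔI = 91760 − 79300 = 12460; midpoint Ī = (79300 + 91760)/2 = 85530.
η = (ΔQ/Q̄) ÷ (ΔI/Ī) = (-116.4/310.1) ÷ (12460/85530) = -2.58.
η < 0 ⇒ inferior good.

-2.58 (inferior good)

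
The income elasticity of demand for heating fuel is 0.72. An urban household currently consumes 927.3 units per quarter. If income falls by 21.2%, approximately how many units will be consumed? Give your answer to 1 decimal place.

%ΔQ ≈ η × %ΔI = 0.72 × (-21.2%) = -15.264%.
New Q ≈ 927.3 × (1 − 0.15264) = 785.8.

785.8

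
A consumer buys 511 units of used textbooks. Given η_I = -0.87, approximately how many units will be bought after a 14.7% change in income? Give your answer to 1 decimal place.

%ΔQ ≈ η × %ΔI = -0.87 × 14.7% = -12.789%.
New Q ≈ 511 × (1 − 0.12789) = 445.6.

445.6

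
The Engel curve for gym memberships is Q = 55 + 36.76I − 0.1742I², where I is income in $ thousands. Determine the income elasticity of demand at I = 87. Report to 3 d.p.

At I = 87: Q = 1934.6002.
dQ/dI = 36.76 − 0.3484I = 6.44920.
η = (dQ/dI)·(I/Q) = 6.44920 × (87/1934.6002) = 0.290.

0.290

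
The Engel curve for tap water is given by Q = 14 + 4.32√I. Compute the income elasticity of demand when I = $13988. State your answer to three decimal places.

At I = 13988: Q = 524.930.
dQ/dI = 4.32/(2√I) = 0.0182632 at this income.
η = (dQ/dI)·(I/Q) = 0.0182632 × (13988/524.930) = 0.487.

0.487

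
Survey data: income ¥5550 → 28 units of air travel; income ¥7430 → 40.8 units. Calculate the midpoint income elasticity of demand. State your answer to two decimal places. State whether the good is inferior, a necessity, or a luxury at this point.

1.28 (luxury)

ΔQ = 40.8 − 28 = 12.8; midpoint Q̄ = (28 + 40.8)/2 = 34.4.
ΔI = 7430 − 5550 = 1880; midpoint Ī = (5550 + 7430)/2 = 6490.
η = (ΔQ/Q̄) ÷ (ΔI/Ī) = (12.8/34.4) ÷ (1880/6490) = 1.28.
η > 1 ⇒ luxury.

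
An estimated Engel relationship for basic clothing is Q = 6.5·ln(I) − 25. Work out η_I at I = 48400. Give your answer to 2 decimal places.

0.14

At I = 48400: Q = 45.117.
dQ/dI = 6.5/I = 0.000134298 at this income.
η = (dQ/dI)·(I/Q) = 0.000134298 × (48400/45.117) = 0.14.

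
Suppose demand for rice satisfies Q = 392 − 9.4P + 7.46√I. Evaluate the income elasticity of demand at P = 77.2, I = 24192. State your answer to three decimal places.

At P = 77.2, I = 24192: Q = 826.632.
Holding P constant, ∂Q/∂I = 7.46/(2√I) = 0.0239813.
η_I = (∂Q/∂I)·(I/Q) = 0.0239813 × (24192/826.632) = 0.702.

0.702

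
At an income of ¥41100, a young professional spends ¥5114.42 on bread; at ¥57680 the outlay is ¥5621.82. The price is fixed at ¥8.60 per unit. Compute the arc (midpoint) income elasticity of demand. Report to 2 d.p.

0.28

With a constant price, Q₁ = 5114.42/8.60 = 594.700 and Q₂ = 5621.82/8.60 = 653.700 (equivalently, work directly with expenditure since P cancels).
Midpoint %ΔQ = (5621.82 − 5114.42)/5368.12 = 0.09452; midpoint %ΔI = (57680 − 41100)/49390 = 0.33570.
η = 0.09452 / 0.33570 = 0.28.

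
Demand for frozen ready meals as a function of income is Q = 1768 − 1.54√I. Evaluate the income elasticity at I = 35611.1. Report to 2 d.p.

-0.10

At I = 35611.1: Q = 1477.388.
dQ/dI = -1.54/(2√I) = -0.00408036 at this income.
η = (dQ/dI)·(I/Q) = -0.00408036 × (35611.1/1477.388) = -0.10.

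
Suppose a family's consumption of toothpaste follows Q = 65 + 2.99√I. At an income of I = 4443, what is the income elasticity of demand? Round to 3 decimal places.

0.377

At I = 4443: Q = 264.301.
dQ/dI = 2.99/(2√I) = 0.0224286 at this income.
η = (dQ/dI)·(I/Q) = 0.0224286 × (4443/264.301) = 0.377.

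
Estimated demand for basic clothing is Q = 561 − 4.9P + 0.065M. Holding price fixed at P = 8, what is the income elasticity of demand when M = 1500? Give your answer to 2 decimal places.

0.16

At P = 8, M = 1500: Q = 619.300.
Holding P constant, ∂Q/∂M = 0.065.
η_M = (∂Q/∂M)·(M/Q) = 0.065 × (1500/619.300) = 0.16.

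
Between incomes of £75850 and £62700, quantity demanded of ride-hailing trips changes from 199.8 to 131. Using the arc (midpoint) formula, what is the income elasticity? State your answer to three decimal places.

ΔQ = 131 − 199.8 = -68.8; midpoint Q̄ = (199.8 + 131)/2 = 165.4.
ΔI = 62700 − 75850 = -13150; midpoint Ī = (75850 + 62700)/2 = 69275.
η = (ΔQ/Q̄) ÷ (ΔI/Ī) = (-68.8/165.4) ÷ (-13150/69275) = 2.191.

2.191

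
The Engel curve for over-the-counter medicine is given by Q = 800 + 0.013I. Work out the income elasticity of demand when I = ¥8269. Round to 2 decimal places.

0.12

At I = 8269: Q = 907.497.
dQ/dI = 0.013.
η = (dQ/dI)·(I/Q) = 0.013 × (8269/907.497) = 0.12.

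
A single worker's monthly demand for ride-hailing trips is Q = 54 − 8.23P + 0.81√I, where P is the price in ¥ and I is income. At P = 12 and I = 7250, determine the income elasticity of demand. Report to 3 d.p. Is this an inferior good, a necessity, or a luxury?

1.424 (luxury)

At P = 12, I = 7250: Q = 24.209.
Holding P constant, ∂Q/∂I = 0.81/(2√I) = 0.00475648.
η_I = (∂Q/∂I)·(I/Q) = 0.00475648 × (7250/24.209) = 1.424.
Since η > 1, this is a luxury.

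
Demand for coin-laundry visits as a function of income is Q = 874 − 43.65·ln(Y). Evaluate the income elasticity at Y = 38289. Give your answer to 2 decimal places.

-0.11

At Y = 38289: Q = 413.365.
dQ/dY = -43.65/Y = -0.00114001 at this income.
η = (dQ/dY)·(Y/Q) = -0.00114001 × (38289/413.365) = -0.11.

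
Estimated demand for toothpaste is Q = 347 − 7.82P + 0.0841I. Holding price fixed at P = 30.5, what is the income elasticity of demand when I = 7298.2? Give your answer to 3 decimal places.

0.850

At P = 30.5, I = 7298.2: Q = 722.269.
Holding P constant, ∂Q/∂I = 0.0841.
η_I = (∂Q/∂I)·(I/Q) = 0.0841 × (7298.2/722.269) = 0.850.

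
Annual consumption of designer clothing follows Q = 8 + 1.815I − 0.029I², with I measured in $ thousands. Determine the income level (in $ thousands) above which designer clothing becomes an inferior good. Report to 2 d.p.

dQ/dI = 1.815 − 0.058I.
The good is inferior where dQ/dI < 0. Setting dQ/dI = 0 gives I = 1.815 / 0.058 = 31.29.

31.29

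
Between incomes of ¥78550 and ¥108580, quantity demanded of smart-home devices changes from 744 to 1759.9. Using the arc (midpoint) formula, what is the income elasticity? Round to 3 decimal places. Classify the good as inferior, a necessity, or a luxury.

2.528 (luxury)

ΔQ = 1759.9 − 744 = 1015.9; midpoint Q̄ = (744 + 1759.9)/2 = 1251.95.
ΔI = 108580 − 78550 = 30030; midpoint Ī = (78550 + 108580)/2 = 93565.
η = (ΔQ/Q̄) ÷ (ΔI/Ī) = (1015.9/1251.95) ÷ (30030/93565) = 2.528.
η > 1 ⇒ luxury.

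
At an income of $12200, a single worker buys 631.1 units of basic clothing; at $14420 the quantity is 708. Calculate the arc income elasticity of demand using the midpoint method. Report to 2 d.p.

ΔQ = 708 − 631.1 = 76.9; midpoint Q̄ = (631.1 + 708)/2 = 669.55.
ΔI = 14420 − 12200 = 2220; midpoint Ī = (12200 + 14420)/2 = 13310.
η = (ΔQ/Q̄) ÷ (ΔI/Ī) = (76.9/669.55) ÷ (2220/13310) = 0.69.

0.69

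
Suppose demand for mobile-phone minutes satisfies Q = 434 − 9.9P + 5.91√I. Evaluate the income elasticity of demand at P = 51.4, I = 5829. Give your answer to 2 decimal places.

0.60

At P = 51.4, I = 5829: Q = 376.356.
Holding P constant, ∂Q/∂I = 5.91/(2√I) = 0.0387044.
η_I = (∂Q/∂I)·(I/Q) = 0.0387044 × (5829/376.356) = 0.60.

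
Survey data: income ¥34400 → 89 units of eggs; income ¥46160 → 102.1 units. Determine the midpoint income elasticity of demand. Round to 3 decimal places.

0.470

ΔQ = 102.1 − 89 = 13.1; midpoint Q̄ = (89 + 102.1)/2 = 95.55.
ΔI = 46160 − 34400 = 11760; midpoint Ī = (34400 + 46160)/2 = 40280.
η = (ΔQ/Q̄) ÷ (ΔI/Ī) = (13.1/95.55) ÷ (11760/40280) = 0.470.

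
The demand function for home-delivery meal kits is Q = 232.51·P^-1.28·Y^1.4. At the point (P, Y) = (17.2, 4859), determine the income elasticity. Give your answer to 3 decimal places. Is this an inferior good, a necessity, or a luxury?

1.400 (luxury)

For a multiplicative demand Q = A·P^α·Y^β, the income elasticity is β everywhere.
Here β = 1.4, so η = 1.400.
Since η > 1, this is a luxury.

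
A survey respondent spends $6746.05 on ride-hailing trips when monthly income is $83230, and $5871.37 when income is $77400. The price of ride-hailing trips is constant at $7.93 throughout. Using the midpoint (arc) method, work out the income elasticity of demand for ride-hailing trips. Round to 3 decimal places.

With a constant price, Q₁ = 6746.05/7.93 = 850.700 and Q₂ = 5871.37/7.93 = 740.400 (equivalently, work directly with expenditure since P cancels).
Midpoint %ΔQ = (5871.37 − 6746.05)/6308.71 = -0.13865; midpoint %ΔI = (77400 − 83230)/80315 = -0.07259.
η = -0.13865 / -0.07259 = 1.910.

1.910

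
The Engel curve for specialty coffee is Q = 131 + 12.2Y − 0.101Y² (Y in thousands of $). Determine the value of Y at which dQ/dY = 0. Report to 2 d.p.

60.40

dQ/dY = 12.2 − 0.202Y.
The good is inferior where dQ/dY < 0. Setting dQ/dY = 0 gives Y = 12.2 / 0.202 = 60.40.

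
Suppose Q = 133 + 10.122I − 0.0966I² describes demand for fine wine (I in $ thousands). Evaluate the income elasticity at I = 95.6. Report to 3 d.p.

-3.664

At I = 95.6: Q = 217.8010.
dQ/dI = 10.122 − 0.1932I = -8.34792.
η = (dQ/dI)·(I/Q) = -8.34792 × (95.6/217.8010) = -3.664.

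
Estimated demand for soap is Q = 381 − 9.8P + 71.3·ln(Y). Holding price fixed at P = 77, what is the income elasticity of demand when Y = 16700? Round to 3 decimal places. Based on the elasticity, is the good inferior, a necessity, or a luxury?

0.223 (necessity)

At P = 77, Y = 16700: Q = 319.662.
Holding P constant, ∂Q/∂Y = 71.3/Y = 0.00426946.
η_Y = (∂Q/∂Y)·(Y/Q) = 0.00426946 × (16700/319.662) = 0.223.
Since 0 < η < 1, this is a necessity.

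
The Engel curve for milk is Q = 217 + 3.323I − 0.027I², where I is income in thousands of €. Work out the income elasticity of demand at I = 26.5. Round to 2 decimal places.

At I = 26.5: Q = 286.0988.
dQ/dI = 3.323 − 0.054I = 1.89200.
η = (dQ/dI)·(I/Q) = 1.89200 × (26.5/286.0988) = 0.18.

0.18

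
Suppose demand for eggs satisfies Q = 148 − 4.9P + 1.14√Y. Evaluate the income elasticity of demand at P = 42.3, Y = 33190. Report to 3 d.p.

At P = 42.3, Y = 33190: Q = 148.417.
Holding P constant, ∂Q/∂Y = 1.14/(2√Y) = 0.00312875.
η_Y = (∂Q/∂Y)·(Y/Q) = 0.00312875 × (33190/148.417) = 0.700.

0.700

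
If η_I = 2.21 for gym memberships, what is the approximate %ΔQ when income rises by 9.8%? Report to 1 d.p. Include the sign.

%ΔQ ≈ η × %ΔI = 2.21 × 9.8% = 21.7%.

21.7%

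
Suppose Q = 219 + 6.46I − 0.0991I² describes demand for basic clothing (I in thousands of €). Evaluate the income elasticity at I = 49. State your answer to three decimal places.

At I = 49: Q = 297.6009.
dQ/dI = 6.46 − 0.1982I = -3.25180.
η = (dQ/dI)·(I/Q) = -3.25180 × (49/297.6009) = -0.535.

-0.535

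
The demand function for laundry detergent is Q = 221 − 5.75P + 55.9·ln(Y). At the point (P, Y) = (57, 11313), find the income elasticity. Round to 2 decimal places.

0.13

At P = 57, Y = 11313: Q = 415.004.
Holding P constant, ∂Q/∂Y = 55.9/Y = 0.00494122.
η_Y = (∂Q/∂Y)·(Y/Q) = 0.00494122 × (11313/415.004) = 0.13.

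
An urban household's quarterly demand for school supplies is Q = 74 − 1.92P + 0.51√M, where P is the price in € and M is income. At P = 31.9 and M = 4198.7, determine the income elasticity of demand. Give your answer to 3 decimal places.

0.361

At P = 31.9, M = 4198.7: Q = 45.799.
Holding P constant, ∂Q/∂M = 0.51/(2√M) = 0.00393534.
η_M = (∂Q/∂M)·(M/Q) = 0.00393534 × (4198.7/45.799) = 0.361.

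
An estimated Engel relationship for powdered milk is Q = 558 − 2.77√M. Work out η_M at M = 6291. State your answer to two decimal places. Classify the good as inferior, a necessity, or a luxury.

-0.32 (inferior good)

At M = 6291: Q = 338.295.
dQ/dM = -2.77/(2√M) = -0.0174618 at this income.
η = (dQ/dM)·(M/Q) = -0.0174618 × (6291/338.295) = -0.32.
Since η < 0, the good is an inferior good.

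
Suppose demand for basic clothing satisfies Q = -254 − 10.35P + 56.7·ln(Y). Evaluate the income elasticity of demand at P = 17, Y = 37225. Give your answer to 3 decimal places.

At P = 17, Y = 37225: Q = 166.803.
Holding P constant, ∂Q/∂Y = 56.7/Y = 0.00152317.
η_Y = (∂Q/∂Y)·(Y/Q) = 0.00152317 × (37225/166.803) = 0.340.

0.340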